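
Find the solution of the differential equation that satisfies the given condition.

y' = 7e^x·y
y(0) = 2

General solution: y = Ce^(7e^x)
Applying IC y(0) = 2:
Particular solution: y = 2e^(7(e^x - 1))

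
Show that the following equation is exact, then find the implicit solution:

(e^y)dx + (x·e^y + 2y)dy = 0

Verify exactness: ∂M/∂y = ∂N/∂x ✓
Find F(x,y) such that ∂F/∂x = M, ∂F/∂y = N
Solution: x·e^y + y² = C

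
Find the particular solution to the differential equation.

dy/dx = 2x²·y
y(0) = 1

General solution: y = Ce^(2x³/3)
Applying IC y(0) = 1:
Particular solution: y = e^(2x³/3)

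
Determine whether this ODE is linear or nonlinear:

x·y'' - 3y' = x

Linear (y and its derivatives appear to the first power only, no products of y terms)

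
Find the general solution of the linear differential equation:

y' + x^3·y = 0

Using integrating factor method:

General solution: y = Ce^(-x^4/4)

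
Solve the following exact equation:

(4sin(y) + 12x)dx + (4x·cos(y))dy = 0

Verify exactness: ∂M/∂y = ∂N/∂x ✓
Find F(x,y) such that ∂F/∂x = M, ∂F/∂y = N
Solution: 4x·sin(y) + 6x² = C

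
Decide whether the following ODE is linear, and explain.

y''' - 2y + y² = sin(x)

Nonlinear (y² term)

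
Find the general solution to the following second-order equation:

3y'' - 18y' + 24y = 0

Characteristic equation: 3r² - 18r + 24 = 0
Divide by 3: r² - 6r + 8 = 0
Roots: r = 2, 4 (distinct real)
General solution: y = C₁e^(2x) + C₂e^(4x)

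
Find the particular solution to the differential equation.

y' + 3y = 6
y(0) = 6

General solution: y = 2 + Ce^(-3x)
Applying y(0) = 6: C = 6 - 2 = 4
Particular solution: y = 2 + 4e^(-3x)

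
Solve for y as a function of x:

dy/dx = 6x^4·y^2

Separating variables and integrating:
-1/y = 6x^5/5 + C

General solution: y^-1 = (-6/5)x^5 + C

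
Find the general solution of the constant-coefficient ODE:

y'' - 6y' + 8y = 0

Characteristic equation: r² - 6r + 8 = 0
Roots: r = 4, 2 (distinct real)
General solution: y = C₁e^(4x) + C₂e^(2x)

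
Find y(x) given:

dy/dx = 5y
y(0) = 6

General solution: y = Ce^(5x)
Applying IC y(0) = 6:
Particular solution: y = 6e^(5x)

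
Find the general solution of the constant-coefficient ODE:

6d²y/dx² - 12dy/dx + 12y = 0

Characteristic equation: 6r² - 12r + 12 = 0
Divide by 6: r² - 2r + 2 = 0
Roots: r = 1 ± i (complex conjugates)
General solution: y = e^x(C₁cos(x) + C₂sin(x))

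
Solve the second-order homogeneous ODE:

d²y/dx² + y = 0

Characteristic equation: r² + 1 = 0
Roots: r = ±i (complex conjugates)
General solution: y = C₁cos(x) + C₂sin(x)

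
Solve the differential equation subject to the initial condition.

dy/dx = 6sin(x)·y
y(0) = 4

General solution: y = Ce^(-6cos(x))
Applying IC y(0) = 4:
Particular solution: y = 4e^(6(1-cos(x)))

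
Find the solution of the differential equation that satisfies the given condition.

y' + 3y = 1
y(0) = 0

General solution: y = 1/3 + Ce^(-3x)
Applying y(0) = 0: C = 0 - 1/3 = -1/3
Particular solution: y = 1/3 - (1/3)e^(-3x)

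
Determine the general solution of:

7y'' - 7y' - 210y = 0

Characteristic equation: 7r² - 7r - 210 = 0
Divide by 7: r² - r - 30 = 0
Roots: r = 6, -5 (distinct real)
General solution: y = C₁e^(6x) + C₂e^(-5x)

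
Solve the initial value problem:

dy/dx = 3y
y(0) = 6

General solution: y = Ce^(3x)
Applying IC y(0) = 6:
Particular solution: y = 6e^(3x)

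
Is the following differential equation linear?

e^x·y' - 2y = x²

Yes. Linear (y and its derivatives appear to the first power only, no products of y terms)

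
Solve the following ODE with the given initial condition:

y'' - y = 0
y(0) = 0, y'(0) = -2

General solution: y = C₁e^x + C₂e^(-x)
Applying ICs: C₁ = -1, C₂ = 1
Particular solution: y = -e^x + e^(-x)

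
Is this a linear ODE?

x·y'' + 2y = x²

Yes. Linear (y and its derivatives appear to the first power only, no products of y terms)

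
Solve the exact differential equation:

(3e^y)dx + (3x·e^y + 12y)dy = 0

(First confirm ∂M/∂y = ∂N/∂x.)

Verify exactness: ∂M/∂y = ∂N/∂x ✓
Find F(x,y) such that ∂F/∂x = M, ∂F/∂y = N
Solution: 3x·e^y + 6y² = C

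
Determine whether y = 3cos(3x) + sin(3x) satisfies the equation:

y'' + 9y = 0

Verification:
y'' = -27cos(3x) - 9sin(3x)
y'' + 9y = 0 ✓

Yes, it is a solution.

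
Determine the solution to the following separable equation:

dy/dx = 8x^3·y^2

Separating variables and integrating:
-1/y = 2x^4 + C

General solution: y^-1 = -2x^4 + C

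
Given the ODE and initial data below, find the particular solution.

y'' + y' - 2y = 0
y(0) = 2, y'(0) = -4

General solution: y = C₁e^x + C₂e^(-2x)
Applying ICs: C₁ = 0, C₂ = 2
Particular solution: y = 2e^(-2x)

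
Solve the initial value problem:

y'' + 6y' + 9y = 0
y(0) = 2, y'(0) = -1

General solution: y = (C₁ + C₂x)e^(-3x)
Repeated root r = -3
Applying ICs: C₁ = 2, C₂ = 5
Particular solution: y = (2 + 5x)e^(-3x)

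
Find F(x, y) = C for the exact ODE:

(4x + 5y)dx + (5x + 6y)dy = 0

Verify exactness: ∂M/∂y = ∂N/∂x ✓
Find F(x,y) such that ∂F/∂x = M, ∂F/∂y = N
Solution: 2x² + 5xy + 3y² = C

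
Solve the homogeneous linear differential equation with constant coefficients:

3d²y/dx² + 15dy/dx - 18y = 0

Characteristic equation: 3r² + 15r - 18 = 0
Divide by 3: r² + 5r - 6 = 0
Roots: r = 1, -6 (distinct real)
General solution: y = C₁e^x + C₂e^(-6x)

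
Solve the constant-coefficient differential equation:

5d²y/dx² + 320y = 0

Characteristic equation: 5r² + 320 = 0
Divide by 5: r² + 64 = 0
Roots: r = ±8i (complex conjugates)
General solution: y = C₁cos(8x) + C₂sin(8x)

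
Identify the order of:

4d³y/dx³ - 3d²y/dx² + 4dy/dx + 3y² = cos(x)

The order is 3 (highest derivative is of order 3).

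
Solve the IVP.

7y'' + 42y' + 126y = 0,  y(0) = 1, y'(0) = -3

General solution: y = e^(-3x)(C₁cos(3x) + C₂sin(3x))
Complex roots r = -3 ± 3i
Applying ICs: C₁ = 1, C₂ = 0
Particular solution: y = e^(-3x)(cos(3x))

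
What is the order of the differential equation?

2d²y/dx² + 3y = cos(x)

The order is 2 (highest derivative is of order 2).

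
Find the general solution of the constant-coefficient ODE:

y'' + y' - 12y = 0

Characteristic equation: r² + r - 12 = 0
Roots: r = 3, -4 (distinct real)
General solution: y = C₁e^(3x) + C₂e^(-4x)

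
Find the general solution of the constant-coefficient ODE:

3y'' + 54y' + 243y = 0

Characteristic equation: 3r² + 54r + 243 = 0
Divide by 3: r² + 18r + 81 = 0
Factored: (r + 9)² = 0
Repeated root: r = -9
General solution: y = (C₁ + C₂x)e^(-9x)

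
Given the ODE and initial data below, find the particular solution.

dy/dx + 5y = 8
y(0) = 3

General solution: y = 8/5 + Ce^(-5x)
Applying y(0) = 3: C = 3 - 8/5 = 7/5
Particular solution: y = 8/5 + (7/5)e^(-5x)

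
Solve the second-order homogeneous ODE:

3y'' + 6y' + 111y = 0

Characteristic equation: 3r² + 6r + 111 = 0
Divide by 3: r² + 2r + 37 = 0
Roots: r = -1 ± 6i (complex conjugates)
General solution: y = e^(-x)(C₁cos(6x) + C₂sin(6x))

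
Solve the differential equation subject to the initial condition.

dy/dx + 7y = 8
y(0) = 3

General solution: y = 8/7 + Ce^(-7x)
Applying y(0) = 3: C = 3 - 8/7 = 13/7
Particular solution: y = 8/7 + (13/7)e^(-7x)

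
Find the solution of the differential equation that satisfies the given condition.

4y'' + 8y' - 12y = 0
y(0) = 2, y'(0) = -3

General solution: y = C₁e^x + C₂e^(-3x)
Applying ICs: C₁ = 3/4, C₂ = 5/4
Particular solution: y = (3/4)e^x + (5/4)e^(-3x)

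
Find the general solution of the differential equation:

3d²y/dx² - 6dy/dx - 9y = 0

Characteristic equation: 3r² - 6r - 9 = 0
Divide by 3: r² - 2r - 3 = 0
Roots: r = 3, -1 (distinct real)
General solution: y = C₁e^(3x) + C₂e^(-x)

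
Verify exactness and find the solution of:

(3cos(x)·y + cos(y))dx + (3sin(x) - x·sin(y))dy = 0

Verify exactness: ∂M/∂y = ∂N/∂x ✓
Find F(x,y) such that ∂F/∂x = M, ∂F/∂y = N
Solution: 3sin(x)·y + x·cos(y) = C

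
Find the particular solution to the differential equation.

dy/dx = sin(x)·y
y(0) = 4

General solution: y = Ce^(-cos(x))
Applying IC y(0) = 4:
Particular solution: y = 4e^(1-cos(x))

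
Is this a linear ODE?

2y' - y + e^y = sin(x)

No. Nonlinear (e^y is nonlinear in y)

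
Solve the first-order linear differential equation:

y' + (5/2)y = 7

Using integrating factor method:

General solution: y = 14/5 + Ce^(-5x/2)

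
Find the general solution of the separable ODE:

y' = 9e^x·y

Separating variables and integrating:
ln|y| = 9e^x + C

General solution: y = Ce^(9e^x)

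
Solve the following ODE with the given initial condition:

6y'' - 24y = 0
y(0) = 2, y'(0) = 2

General solution: y = C₁e^(2x) + C₂e^(-2x)
Applying ICs: C₁ = 3/2, C₂ = 1/2
Particular solution: y = (3/2)e^(2x) + (1/2)e^(-2x)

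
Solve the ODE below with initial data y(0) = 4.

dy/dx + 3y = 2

General solution: y = 2/3 + Ce^(-3x)
Applying y(0) = 4: C = 4 - 2/3 = 10/3
Particular solution: y = 2/3 + (10/3)e^(-3x)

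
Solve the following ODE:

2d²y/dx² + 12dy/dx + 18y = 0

Characteristic equation: 2r² + 12r + 18 = 0
Divide by 2: r² + 6r + 9 = 0
Factored: (r + 3)² = 0
Repeated root: r = -3
General solution: y = (C₁ + C₂x)e^(-3x)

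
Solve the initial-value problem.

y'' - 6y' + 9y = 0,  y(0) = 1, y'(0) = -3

General solution: y = (C₁ + C₂x)e^(3x)
Repeated root r = 3
Applying ICs: C₁ = 1, C₂ = -6
Particular solution: y = (1 - 6x)e^(3x)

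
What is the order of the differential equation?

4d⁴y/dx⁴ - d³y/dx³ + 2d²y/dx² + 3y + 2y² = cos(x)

The order is 4 (highest derivative is of order 4).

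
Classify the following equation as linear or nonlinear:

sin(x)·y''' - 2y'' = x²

Linear (y and its derivatives appear to the first power only, no products of y terms)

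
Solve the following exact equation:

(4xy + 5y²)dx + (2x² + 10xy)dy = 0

Verify exactness: ∂M/∂y = ∂N/∂x ✓
Find F(x,y) such that ∂F/∂x = M, ∂F/∂y = N
Solution: 2x²y + 5xy² = C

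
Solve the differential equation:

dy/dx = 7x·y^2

Separating variables and integrating:
-1/y = 7x^2/2 + C

General solution: y^-1 = (-7/2)x^2 + C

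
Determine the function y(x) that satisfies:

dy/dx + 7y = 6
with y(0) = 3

General solution: y = 6/7 + Ce^(-7x)
Applying y(0) = 3: C = 3 - 6/7 = 15/7
Particular solution: y = 6/7 + (15/7)e^(-7x)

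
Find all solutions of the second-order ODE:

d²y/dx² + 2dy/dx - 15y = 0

Characteristic equation: r² + 2r - 15 = 0
Roots: r = 3, -5 (distinct real)
General solution: y = C₁e^(3x) + C₂e^(-5x)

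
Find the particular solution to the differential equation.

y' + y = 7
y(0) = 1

General solution: y = 7 + Ce^(-x)
Applying y(0) = 1: C = 1 - 7 = -6
Particular solution: y = 7 - 6e^(-x)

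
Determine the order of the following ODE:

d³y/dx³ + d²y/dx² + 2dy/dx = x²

The order is 3 (highest derivative is of order 3).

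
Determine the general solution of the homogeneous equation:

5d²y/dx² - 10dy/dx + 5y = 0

Characteristic equation: 5r² - 10r + 5 = 0
Divide by 5: r² - 2r + 1 = 0
Factored: (r - 1)² = 0
Repeated root: r = 1
General solution: y = (C₁ + C₂x)e^x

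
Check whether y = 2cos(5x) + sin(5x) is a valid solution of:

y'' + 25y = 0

Verification:
y'' = -50cos(5x) - 25sin(5x)
y'' + 25y = 0 ✓

Yes, it is a solution.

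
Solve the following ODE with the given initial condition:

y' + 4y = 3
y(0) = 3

General solution: y = 3/4 + Ce^(-4x)
Applying y(0) = 3: C = 3 - 3/4 = 9/4
Particular solution: y = 3/4 + (9/4)e^(-4x)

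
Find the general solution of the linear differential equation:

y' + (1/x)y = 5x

Using integrating factor method:

General solution: y = (5/3)x^2 + C/x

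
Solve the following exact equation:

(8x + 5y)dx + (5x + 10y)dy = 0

Verify exactness: ∂M/∂y = ∂N/∂x ✓
Find F(x,y) such that ∂F/∂x = M, ∂F/∂y = N
Solution: 4x² + 5xy + 5y² = C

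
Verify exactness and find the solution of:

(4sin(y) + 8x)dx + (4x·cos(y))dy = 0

Verify exactness: ∂M/∂y = ∂N/∂x ✓
Find F(x,y) such that ∂F/∂x = M, ∂F/∂y = N
Solution: 4x·sin(y) + 4x² = C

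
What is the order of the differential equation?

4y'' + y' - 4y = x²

The order is 2 (highest derivative is of order 2).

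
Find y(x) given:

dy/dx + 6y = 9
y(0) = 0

General solution: y = 3/2 + Ce^(-6x)
Applying y(0) = 0: C = 0 - 3/2 = -3/2
Particular solution: y = 3/2 - (3/2)e^(-6x)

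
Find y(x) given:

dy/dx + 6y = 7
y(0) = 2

General solution: y = 7/6 + Ce^(-6x)
Applying y(0) = 2: C = 2 - 7/6 = 5/6
Particular solution: y = 7/6 + (5/6)e^(-6x)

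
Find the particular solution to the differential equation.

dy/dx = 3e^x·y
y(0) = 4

General solution: y = Ce^(3e^x)
Applying IC y(0) = 4:
Particular solution: y = 4e^(3(e^x - 1))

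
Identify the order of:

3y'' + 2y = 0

The order is 2 (highest derivative is of order 2).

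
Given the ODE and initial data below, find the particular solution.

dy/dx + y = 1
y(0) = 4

General solution: y = 1 + Ce^(-x)
Applying y(0) = 4: C = 4 - 1 = 3
Particular solution: y = 1 + 3e^(-x)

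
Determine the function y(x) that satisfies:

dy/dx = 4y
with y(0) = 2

General solution: y = Ce^(4x)
Applying IC y(0) = 2:
Particular solution: y = 2e^(4x)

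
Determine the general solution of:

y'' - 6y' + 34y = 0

Characteristic equation: r² - 6r + 34 = 0
Roots: r = 3 ± 5i (complex conjugates)
General solution: y = e^(3x)(C₁cos(5x) + C₂sin(5x))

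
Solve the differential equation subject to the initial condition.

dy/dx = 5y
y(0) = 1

General solution: y = Ce^(5x)
Applying IC y(0) = 1:
Particular solution: y = e^(5x)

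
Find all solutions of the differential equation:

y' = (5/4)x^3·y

Separating variables and integrating:
ln|y| = 5x^4/16 + C

General solution: y = Ce^(5x^4/16)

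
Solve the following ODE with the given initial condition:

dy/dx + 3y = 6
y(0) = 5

General solution: y = 2 + Ce^(-3x)
Applying y(0) = 5: C = 5 - 2 = 3
Particular solution: y = 2 + 3e^(-3x)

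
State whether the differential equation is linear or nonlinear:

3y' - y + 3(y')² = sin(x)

Nonlinear ((y')² term)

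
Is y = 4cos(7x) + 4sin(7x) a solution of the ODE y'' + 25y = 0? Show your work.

Verification:
y'' = -196cos(7x) - 196sin(7x)
y'' + 25y ≠ 0 (frequency mismatch: got 49 instead of 25)

No, it is not a solution.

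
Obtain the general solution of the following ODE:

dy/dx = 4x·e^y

Separating variables and integrating:
-e^(-y) = 2x² + C

General solution: y = -ln(C - 2x²)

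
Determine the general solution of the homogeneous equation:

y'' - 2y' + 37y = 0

Characteristic equation: r² - 2r + 37 = 0
Roots: r = 1 ± 6i (complex conjugates)
General solution: y = e^x(C₁cos(6x) + C₂sin(6x))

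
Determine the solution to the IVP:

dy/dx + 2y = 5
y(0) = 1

General solution: y = 5/2 + Ce^(-2x)
Applying y(0) = 1: C = 1 - 5/2 = -3/2
Particular solution: y = 5/2 - (3/2)e^(-2x)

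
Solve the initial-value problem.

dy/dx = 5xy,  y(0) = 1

General solution: y = Ce^(5x²/2)
Applying IC y(0) = 1:
Particular solution: y = e^(5x²/2)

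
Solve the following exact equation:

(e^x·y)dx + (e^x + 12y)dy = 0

Verify exactness: ∂M/∂y = ∂N/∂x ✓
Find F(x,y) such that ∂F/∂x = M, ∂F/∂y = N
Solution: e^x·y + 6y² = C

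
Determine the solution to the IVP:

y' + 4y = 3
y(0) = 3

General solution: y = 3/4 + Ce^(-4x)
Applying y(0) = 3: C = 3 - 3/4 = 9/4
Particular solution: y = 3/4 + (9/4)e^(-4x)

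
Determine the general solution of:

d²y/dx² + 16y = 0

Characteristic equation: r² + 16 = 0
Roots: r = ±4i (complex conjugates)
General solution: y = C₁cos(4x) + C₂sin(4x)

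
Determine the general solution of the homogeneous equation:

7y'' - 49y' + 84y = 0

Characteristic equation: 7r² - 49r + 84 = 0
Divide by 7: r² - 7r + 12 = 0
Roots: r = 4, 3 (distinct real)
General solution: y = C₁e^(4x) + C₂e^(3x)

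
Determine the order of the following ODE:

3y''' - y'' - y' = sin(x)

The order is 3 (highest derivative is of order 3).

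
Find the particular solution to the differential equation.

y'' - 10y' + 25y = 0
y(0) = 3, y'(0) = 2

General solution: y = (C₁ + C₂x)e^(5x)
Repeated root r = 5
Applying ICs: C₁ = 3, C₂ = -13
Particular solution: y = (3 - 13x)e^(5x)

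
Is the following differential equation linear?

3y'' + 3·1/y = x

No. Nonlinear (1/y term)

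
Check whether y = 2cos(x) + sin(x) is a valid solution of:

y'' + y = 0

Verification:
y'' = -2cos(x) - sin(x)
y'' + y = 0 ✓

Yes, it is a solution.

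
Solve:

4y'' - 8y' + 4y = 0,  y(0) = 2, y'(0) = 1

General solution: y = (C₁ + C₂x)e^x
Repeated root r = 1
Applying ICs: C₁ = 2, C₂ = -1
Particular solution: y = (2 - x)e^x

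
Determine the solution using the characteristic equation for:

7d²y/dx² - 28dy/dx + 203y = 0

Characteristic equation: 7r² - 28r + 203 = 0
Divide by 7: r² - 4r + 29 = 0
Roots: r = 2 ± 5i (complex conjugates)
General solution: y = e^(2x)(C₁cos(5x) + C₂sin(5x))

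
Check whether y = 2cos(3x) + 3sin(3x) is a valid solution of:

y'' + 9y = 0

Verification:
y'' = -18cos(3x) - 27sin(3x)
y'' + 9y = 0 ✓

Yes, it is a solution.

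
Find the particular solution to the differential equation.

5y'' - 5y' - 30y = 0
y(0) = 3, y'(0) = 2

General solution: y = C₁e^(3x) + C₂e^(-2x)
Applying ICs: C₁ = 8/5, C₂ = 7/5
Particular solution: y = (8/5)e^(3x) + (7/5)e^(-2x)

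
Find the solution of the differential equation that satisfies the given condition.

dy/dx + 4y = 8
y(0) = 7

General solution: y = 2 + Ce^(-4x)
Applying y(0) = 7: C = 7 - 2 = 5
Particular solution: y = 2 + 5e^(-4x)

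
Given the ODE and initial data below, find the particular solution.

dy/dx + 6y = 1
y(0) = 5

General solution: y = 1/6 + Ce^(-6x)
Applying y(0) = 5: C = 5 - 1/6 = 29/6
Particular solution: y = 1/6 + (29/6)e^(-6x)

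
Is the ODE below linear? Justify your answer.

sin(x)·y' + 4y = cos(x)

Yes. Linear (y and its derivatives appear to the first power only, no products of y terms)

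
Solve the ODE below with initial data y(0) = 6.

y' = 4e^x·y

General solution: y = Ce^(4e^x)
Applying IC y(0) = 6:
Particular solution: y = 6e^(4(e^x - 1))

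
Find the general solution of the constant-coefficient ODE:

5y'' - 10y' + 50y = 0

Characteristic equation: 5r² - 10r + 50 = 0
Divide by 5: r² - 2r + 10 = 0
Roots: r = 1 ± 3i (complex conjugates)
General solution: y = e^x(C₁cos(3x) + C₂sin(3x))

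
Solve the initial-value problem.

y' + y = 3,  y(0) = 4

General solution: y = 3 + Ce^(-x)
Applying y(0) = 4: C = 4 - 3 = 1
Particular solution: y = 3 + e^(-x)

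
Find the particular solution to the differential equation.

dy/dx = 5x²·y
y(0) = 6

General solution: y = Ce^(5x³/3)
Applying IC y(0) = 6:
Particular solution: y = 6e^(5x³/3)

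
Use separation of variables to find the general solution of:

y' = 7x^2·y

Separating variables and integrating:
ln|y| = 7x^3/3 + C

General solution: y = Ce^(7x^3/3)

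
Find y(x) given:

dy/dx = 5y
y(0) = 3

General solution: y = Ce^(5x)
Applying IC y(0) = 3:
Particular solution: y = 3e^(5x)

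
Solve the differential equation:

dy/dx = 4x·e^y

Separating variables and integrating:
-e^(-y) = 2x² + C

General solution: y = -ln(C - 2x²)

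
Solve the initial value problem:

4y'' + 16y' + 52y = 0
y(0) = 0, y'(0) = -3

General solution: y = e^(-2x)(C₁cos(3x) + C₂sin(3x))
Complex roots r = -2 ± 3i
Applying ICs: C₁ = 0, C₂ = -1
Particular solution: y = e^(-2x)(-sin(3x))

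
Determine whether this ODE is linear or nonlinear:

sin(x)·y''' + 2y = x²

Linear (y and its derivatives appear to the first power only, no products of y terms)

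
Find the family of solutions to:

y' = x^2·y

Separating variables and integrating:
ln|y| = x^3/3 + C

General solution: y = Ce^(x^3/3)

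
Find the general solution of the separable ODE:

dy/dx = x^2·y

Separating variables and integrating:
ln|y| = x^3/3 + C

General solution: y = Ce^(x^3/3)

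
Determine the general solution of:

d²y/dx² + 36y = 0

Characteristic equation: r² + 36 = 0
Roots: r = ±6i (complex conjugates)
General solution: y = C₁cos(6x) + C₂sin(6x)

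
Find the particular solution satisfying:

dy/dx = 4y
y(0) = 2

General solution: y = Ce^(4x)
Applying IC y(0) = 2:
Particular solution: y = 2e^(4x)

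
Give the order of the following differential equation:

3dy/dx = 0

The order is 1 (highest derivative is of order 1).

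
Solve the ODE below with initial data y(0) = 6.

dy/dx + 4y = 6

General solution: y = 3/2 + Ce^(-4x)
Applying y(0) = 6: C = 6 - 3/2 = 9/2
Particular solution: y = 3/2 + (9/2)e^(-4x)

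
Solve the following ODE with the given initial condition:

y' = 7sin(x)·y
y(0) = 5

General solution: y = Ce^(-7cos(x))
Applying IC y(0) = 5:
Particular solution: y = 5e^(7(1-cos(x)))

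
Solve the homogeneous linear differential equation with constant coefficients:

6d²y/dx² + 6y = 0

Characteristic equation: 6r² + 6 = 0
Divide by 6: r² + 1 = 0
Roots: r = ±i (complex conjugates)
General solution: y = C₁cos(x) + C₂sin(x)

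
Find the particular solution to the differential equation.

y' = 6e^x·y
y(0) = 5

General solution: y = Ce^(6e^x)
Applying IC y(0) = 5:
Particular solution: y = 5e^(6(e^x - 1))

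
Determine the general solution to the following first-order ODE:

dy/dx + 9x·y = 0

Using integrating factor method:

General solution: y = Ce^(-9x^2/2)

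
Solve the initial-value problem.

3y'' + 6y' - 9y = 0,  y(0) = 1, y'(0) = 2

General solution: y = C₁e^x + C₂e^(-3x)
Applying ICs: C₁ = 5/4, C₂ = -1/4
Particular solution: y = (5/4)e^x - (1/4)e^(-3x)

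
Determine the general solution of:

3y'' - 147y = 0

Characteristic equation: 3r² - 147 = 0
Divide by 3: r² - 49 = 0
Roots: r = 7, -7 (distinct real)
General solution: y = C₁e^(7x) + C₂e^(-7x)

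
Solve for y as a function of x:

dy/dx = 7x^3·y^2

Separating variables and integrating:
-1/y = 7x^4/4 + C

General solution: y^-1 = (-7/4)x^4 + C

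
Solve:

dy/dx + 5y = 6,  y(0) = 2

General solution: y = 6/5 + Ce^(-5x)
Applying y(0) = 2: C = 2 - 6/5 = 4/5
Particular solution: y = 6/5 + (4/5)e^(-5x)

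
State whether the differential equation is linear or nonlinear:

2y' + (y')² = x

Nonlinear ((y')² term)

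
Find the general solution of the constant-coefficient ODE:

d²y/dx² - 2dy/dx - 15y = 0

Characteristic equation: r² - 2r - 15 = 0
Roots: r = 5, -3 (distinct real)
General solution: y = C₁e^(5x) + C₂e^(-3x)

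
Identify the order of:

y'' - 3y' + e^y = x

The order is 2 (highest derivative is of order 2).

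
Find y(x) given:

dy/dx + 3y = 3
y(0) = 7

General solution: y = 1 + Ce^(-3x)
Applying y(0) = 7: C = 7 - 1 = 6
Particular solution: y = 1 + 6e^(-3x)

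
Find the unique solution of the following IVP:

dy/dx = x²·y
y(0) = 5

General solution: y = Ce^(x³/3)
Applying IC y(0) = 5:
Particular solution: y = 5e^(x³/3)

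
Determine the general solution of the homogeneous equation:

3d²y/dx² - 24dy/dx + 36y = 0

Characteristic equation: 3r² - 24r + 36 = 0
Divide by 3: r² - 8r + 12 = 0
Roots: r = 2, 6 (distinct real)
General solution: y = C₁e^(2x) + C₂e^(6x)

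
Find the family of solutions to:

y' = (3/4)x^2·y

Separating variables and integrating:
ln|y| = x^3/4 + C

General solution: y = Ce^(x^3/4)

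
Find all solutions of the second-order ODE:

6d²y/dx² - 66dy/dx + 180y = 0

Characteristic equation: 6r² - 66r + 180 = 0
Divide by 6: r² - 11r + 30 = 0
Roots: r = 5, 6 (distinct real)
General solution: y = C₁e^(5x) + C₂e^(6x)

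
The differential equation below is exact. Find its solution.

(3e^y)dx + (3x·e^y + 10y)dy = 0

Verify exactness: ∂M/∂y = ∂N/∂x ✓
Find F(x,y) such that ∂F/∂x = M, ∂F/∂y = N
Solution: 3x·e^y + 5y² = C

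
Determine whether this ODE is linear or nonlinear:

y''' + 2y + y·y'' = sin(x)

Nonlinear (y·y'' term)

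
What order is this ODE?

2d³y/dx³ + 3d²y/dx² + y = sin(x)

The order is 3 (highest derivative is of order 3).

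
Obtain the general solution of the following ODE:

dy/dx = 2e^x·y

Separating variables and integrating:
ln|y| = 2e^x + C

General solution: y = Ce^(2e^x)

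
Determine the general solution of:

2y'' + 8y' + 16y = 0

Characteristic equation: 2r² + 8r + 16 = 0
Divide by 2: r² + 4r + 8 = 0
Roots: r = -2 ± 2i (complex conjugates)
General solution: y = e^(-2x)(C₁cos(2x) + C₂sin(2x))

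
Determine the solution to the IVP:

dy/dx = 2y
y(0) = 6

General solution: y = Ce^(2x)
Applying IC y(0) = 6:
Particular solution: y = 6e^(2x)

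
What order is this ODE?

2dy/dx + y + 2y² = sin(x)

The order is 1 (highest derivative is of order 1).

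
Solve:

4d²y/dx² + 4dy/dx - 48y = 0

Characteristic equation: 4r² + 4r - 48 = 0
Divide by 4: r² + r - 12 = 0
Roots: r = 3, -4 (distinct real)
General solution: y = C₁e^(3x) + C₂e^(-4x)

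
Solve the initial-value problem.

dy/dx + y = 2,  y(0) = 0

General solution: y = 2 + Ce^(-x)
Applying y(0) = 0: C = 0 - 2 = -2
Particular solution: y = 2 - 2e^(-x)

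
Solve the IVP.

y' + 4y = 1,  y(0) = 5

General solution: y = 1/4 + Ce^(-4x)
Applying y(0) = 5: C = 5 - 1/4 = 19/4
Particular solution: y = 1/4 + (19/4)e^(-4x)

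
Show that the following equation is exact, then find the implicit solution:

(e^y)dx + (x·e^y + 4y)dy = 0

Verify exactness: ∂M/∂y = ∂N/∂x ✓
Find F(x,y) such that ∂F/∂x = M, ∂F/∂y = N
Solution: x·e^y + 2y² = C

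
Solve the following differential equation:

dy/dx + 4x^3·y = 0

Using integrating factor method:

General solution: y = Ce^(-x^4)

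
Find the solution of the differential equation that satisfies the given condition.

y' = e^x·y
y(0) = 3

General solution: y = Ce^(e^x)
Applying IC y(0) = 3:
Particular solution: y = 3e^(e^x - 1)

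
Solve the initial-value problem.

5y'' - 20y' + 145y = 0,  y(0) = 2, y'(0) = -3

General solution: y = e^(2x)(C₁cos(5x) + C₂sin(5x))
Complex roots r = 2 ± 5i
Applying ICs: C₁ = 2, C₂ = -7/5
Particular solution: y = e^(2x)(2cos(5x) - (7/5)sin(5x))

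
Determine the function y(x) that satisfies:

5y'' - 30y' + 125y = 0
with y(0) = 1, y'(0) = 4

General solution: y = e^(3x)(C₁cos(4x) + C₂sin(4x))
Complex roots r = 3 ± 4i
Applying ICs: C₁ = 1, C₂ = 1/4
Particular solution: y = e^(3x)(cos(4x) + (1/4)sin(4x))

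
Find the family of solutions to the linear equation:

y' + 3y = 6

Using integrating factor method:

General solution: y = 2 + Ce^(-3x)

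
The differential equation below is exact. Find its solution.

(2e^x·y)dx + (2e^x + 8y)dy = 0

Verify exactness: ∂M/∂y = ∂N/∂x ✓
Find F(x,y) such that ∂F/∂x = M, ∂F/∂y = N
Solution: 2e^x·y + 4y² = C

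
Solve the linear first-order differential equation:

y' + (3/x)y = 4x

Using integrating factor method:

General solution: y = (4/5)x^2 + Cx^(-3)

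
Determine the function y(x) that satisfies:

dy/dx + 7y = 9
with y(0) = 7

General solution: y = 9/7 + Ce^(-7x)
Applying y(0) = 7: C = 7 - 9/7 = 40/7
Particular solution: y = 9/7 + (40/7)e^(-7x)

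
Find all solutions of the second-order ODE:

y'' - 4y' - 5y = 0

Characteristic equation: r² - 4r - 5 = 0
Roots: r = 5, -1 (distinct real)
General solution: y = C₁e^(5x) + C₂e^(-x)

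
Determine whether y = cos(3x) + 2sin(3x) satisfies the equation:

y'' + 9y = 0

Verification:
y'' = -9cos(3x) - 18sin(3x)
y'' + 9y = 0 ✓

Yes, it is a solution.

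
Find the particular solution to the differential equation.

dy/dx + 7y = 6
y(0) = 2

General solution: y = 6/7 + Ce^(-7x)
Applying y(0) = 2: C = 2 - 6/7 = 8/7
Particular solution: y = 6/7 + (8/7)e^(-7x)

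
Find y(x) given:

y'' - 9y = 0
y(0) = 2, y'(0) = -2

General solution: y = C₁e^(3x) + C₂e^(-3x)
Applying ICs: C₁ = 2/3, C₂ = 4/3
Particular solution: y = (2/3)e^(3x) + (4/3)e^(-3x)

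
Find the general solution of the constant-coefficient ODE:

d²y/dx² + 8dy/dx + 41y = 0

Characteristic equation: r² + 8r + 41 = 0
Roots: r = -4 ± 5i (complex conjugates)
General solution: y = e^(-4x)(C₁cos(5x) + C₂sin(5x))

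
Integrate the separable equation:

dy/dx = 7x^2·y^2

Separating variables and integrating:
-1/y = 7x^3/3 + C

General solution: y^-1 = (-7/3)x^3 + C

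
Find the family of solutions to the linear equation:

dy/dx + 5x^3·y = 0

Using integrating factor method:

General solution: y = Ce^(-5x^4/4)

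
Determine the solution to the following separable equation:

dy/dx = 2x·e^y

Separating variables and integrating:
-e^(-y) = x² + C

General solution: y = -ln(C - x²)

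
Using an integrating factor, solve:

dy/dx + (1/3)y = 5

Using integrating factor method:

General solution: y = 15 + Ce^(-x/3)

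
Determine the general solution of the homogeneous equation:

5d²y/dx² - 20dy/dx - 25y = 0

Characteristic equation: 5r² - 20r - 25 = 0
Divide by 5: r² - 4r - 5 = 0
Roots: r = 5, -1 (distinct real)
General solution: y = C₁e^(5x) + C₂e^(-x)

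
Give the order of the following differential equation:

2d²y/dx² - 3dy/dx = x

The order is 2 (highest derivative is of order 2).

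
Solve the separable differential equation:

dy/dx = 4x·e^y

Separating variables and integrating:
-e^(-y) = 2x² + C

General solution: y = -ln(C - 2x²)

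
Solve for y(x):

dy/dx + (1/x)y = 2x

Using integrating factor method:

General solution: y = (2/3)x^2 + C/x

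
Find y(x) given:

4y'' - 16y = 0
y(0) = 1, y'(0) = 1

General solution: y = C₁e^(2x) + C₂e^(-2x)
Applying ICs: C₁ = 3/4, C₂ = 1/4
Particular solution: y = (3/4)e^(2x) + (1/4)e^(-2x)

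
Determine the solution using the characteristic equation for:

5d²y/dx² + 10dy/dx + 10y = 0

Characteristic equation: 5r² + 10r + 10 = 0
Divide by 5: r² + 2r + 2 = 0
Roots: r = -1 ± i (complex conjugates)
General solution: y = e^(-x)(C₁cos(x) + C₂sin(x))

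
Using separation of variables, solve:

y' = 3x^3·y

Separating variables and integrating:
ln|y| = 3x^4/4 + C

General solution: y = Ce^(3x^4/4)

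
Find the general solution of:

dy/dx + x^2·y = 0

Using integrating factor method:

General solution: y = Ce^(-x^3/3)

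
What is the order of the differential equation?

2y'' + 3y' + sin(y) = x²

The order is 2 (highest derivative is of order 2).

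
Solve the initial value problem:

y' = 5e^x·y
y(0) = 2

General solution: y = Ce^(5e^x)
Applying IC y(0) = 2:
Particular solution: y = 2e^(5(e^x - 1))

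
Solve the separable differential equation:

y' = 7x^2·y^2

Separating variables and integrating:
-1/y = 7x^3/3 + C

General solution: y^-1 = (-7/3)x^3 + C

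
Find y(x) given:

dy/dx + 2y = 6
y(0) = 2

General solution: y = 3 + Ce^(-2x)
Applying y(0) = 2: C = 2 - 3 = -1
Particular solution: y = 3 - e^(-2x)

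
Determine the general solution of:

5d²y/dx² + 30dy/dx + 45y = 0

Characteristic equation: 5r² + 30r + 45 = 0
Divide by 5: r² + 6r + 9 = 0
Factored: (r + 3)² = 0
Repeated root: r = -3
General solution: y = (C₁ + C₂x)e^(-3x)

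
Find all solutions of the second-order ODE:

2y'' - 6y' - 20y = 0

Characteristic equation: 2r² - 6r - 20 = 0
Divide by 2: r² - 3r - 10 = 0
Roots: r = 5, -2 (distinct real)
General solution: y = C₁e^(5x) + C₂e^(-2x)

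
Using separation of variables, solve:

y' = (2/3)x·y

Separating variables and integrating:
ln|y| = x^2/3 + C

General solution: y = Ce^(x^2/3)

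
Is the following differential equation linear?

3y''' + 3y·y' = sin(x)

No. Nonlinear (product y·y')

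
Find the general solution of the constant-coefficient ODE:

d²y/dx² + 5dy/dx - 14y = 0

Characteristic equation: r² + 5r - 14 = 0
Roots: r = 2, -7 (distinct real)
General solution: y = C₁e^(2x) + C₂e^(-7x)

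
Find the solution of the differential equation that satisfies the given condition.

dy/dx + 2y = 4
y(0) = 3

General solution: y = 2 + Ce^(-2x)
Applying y(0) = 3: C = 3 - 2 = 1
Particular solution: y = 2 + e^(-2x)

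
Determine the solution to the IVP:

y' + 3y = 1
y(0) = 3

General solution: y = 1/3 + Ce^(-3x)
Applying y(0) = 3: C = 3 - 1/3 = 8/3
Particular solution: y = 1/3 + (8/3)e^(-3x)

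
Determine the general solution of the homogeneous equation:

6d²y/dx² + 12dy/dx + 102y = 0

Characteristic equation: 6r² + 12r + 102 = 0
Divide by 6: r² + 2r + 17 = 0
Roots: r = -1 ± 4i (complex conjugates)
General solution: y = e^(-x)(C₁cos(4x) + C₂sin(4x))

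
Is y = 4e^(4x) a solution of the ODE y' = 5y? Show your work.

Verification:
y = 4e^(4x)
y' = 16e^(4x)
But 5y = 20e^(4x)
y' ≠ 5y — the derivative does not match

No, it is not a solution.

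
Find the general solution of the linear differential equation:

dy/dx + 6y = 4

Using integrating factor method:

General solution: y = 2/3 + Ce^(-6x)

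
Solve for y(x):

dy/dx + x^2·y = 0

Using integrating factor method:

General solution: y = Ce^(-x^3/3)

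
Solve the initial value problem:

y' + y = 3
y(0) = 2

General solution: y = 3 + Ce^(-x)
Applying y(0) = 2: C = 2 - 3 = -1
Particular solution: y = 3 - e^(-x)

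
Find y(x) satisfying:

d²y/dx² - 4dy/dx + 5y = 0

Characteristic equation: r² - 4r + 5 = 0
Roots: r = 2 ± i (complex conjugates)
General solution: y = e^(2x)(C₁cos(x) + C₂sin(x))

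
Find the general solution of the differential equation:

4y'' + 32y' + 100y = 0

Characteristic equation: 4r² + 32r + 100 = 0
Divide by 4: r² + 8r + 25 = 0
Roots: r = -4 ± 3i (complex conjugates)
General solution: y = e^(-4x)(C₁cos(3x) + C₂sin(3x))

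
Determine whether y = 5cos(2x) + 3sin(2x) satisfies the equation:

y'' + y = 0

Verification:
y'' = -20cos(2x) - 12sin(2x)
y'' + y ≠ 0 (frequency mismatch: got 4 instead of 1)

No, it is not a solution.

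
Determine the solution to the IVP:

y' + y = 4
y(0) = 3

General solution: y = 4 + Ce^(-x)
Applying y(0) = 3: C = 3 - 4 = -1
Particular solution: y = 4 - e^(-x)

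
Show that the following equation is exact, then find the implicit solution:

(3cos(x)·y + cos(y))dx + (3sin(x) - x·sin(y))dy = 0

Verify exactness: ∂M/∂y = ∂N/∂x ✓
Find F(x,y) such that ∂F/∂x = M, ∂F/∂y = N
Solution: 3sin(x)·y + x·cos(y) = C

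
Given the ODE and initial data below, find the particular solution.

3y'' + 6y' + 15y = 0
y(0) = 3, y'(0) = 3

General solution: y = e^(-x)(C₁cos(2x) + C₂sin(2x))
Complex roots r = -1 ± 2i
Applying ICs: C₁ = 3, C₂ = 3
Particular solution: y = e^(-x)(3cos(2x) + 3sin(2x))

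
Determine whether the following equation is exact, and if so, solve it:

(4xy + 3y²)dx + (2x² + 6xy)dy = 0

Verify exactness: ∂M/∂y = ∂N/∂x ✓
Find F(x,y) such that ∂F/∂x = M, ∂F/∂y = N
Solution: 2x²y + 3xy² = C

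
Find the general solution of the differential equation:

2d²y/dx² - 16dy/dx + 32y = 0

Characteristic equation: 2r² - 16r + 32 = 0
Divide by 2: r² - 8r + 16 = 0
Factored: (r - 4)² = 0
Repeated root: r = 4
General solution: y = (C₁ + C₂x)e^(4x)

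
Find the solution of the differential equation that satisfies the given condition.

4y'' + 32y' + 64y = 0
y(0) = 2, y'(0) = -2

General solution: y = (C₁ + C₂x)e^(-4x)
Repeated root r = -4
Applying ICs: C₁ = 2, C₂ = 6
Particular solution: y = (2 + 6x)e^(-4x)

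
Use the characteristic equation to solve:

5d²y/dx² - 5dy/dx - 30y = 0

Characteristic equation: 5r² - 5r - 30 = 0
Divide by 5: r² - r - 6 = 0
Roots: r = 3, -2 (distinct real)
General solution: y = C₁e^(3x) + C₂e^(-2x)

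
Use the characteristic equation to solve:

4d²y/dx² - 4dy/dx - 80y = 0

Characteristic equation: 4r² - 4r - 80 = 0
Divide by 4: r² - r - 20 = 0
Roots: r = 5, -4 (distinct real)
General solution: y = C₁e^(5x) + C₂e^(-4x)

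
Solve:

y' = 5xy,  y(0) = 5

General solution: y = Ce^(5x²/2)
Applying IC y(0) = 5:
Particular solution: y = 5e^(5x²/2)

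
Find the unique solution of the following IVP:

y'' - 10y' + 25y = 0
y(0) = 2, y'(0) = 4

General solution: y = (C₁ + C₂x)e^(5x)
Repeated root r = 5
Applying ICs: C₁ = 2, C₂ = -6
Particular solution: y = (2 - 6x)e^(5x)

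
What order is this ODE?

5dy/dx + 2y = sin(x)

The order is 1 (highest derivative is of order 1).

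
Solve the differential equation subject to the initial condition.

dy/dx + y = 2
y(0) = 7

General solution: y = 2 + Ce^(-x)
Applying y(0) = 7: C = 7 - 2 = 5
Particular solution: y = 2 + 5e^(-x)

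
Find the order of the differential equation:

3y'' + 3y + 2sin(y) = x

The order is 2 (highest derivative is of order 2).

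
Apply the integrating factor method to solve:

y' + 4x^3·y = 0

Using integrating factor method:

General solution: y = Ce^(-x^4)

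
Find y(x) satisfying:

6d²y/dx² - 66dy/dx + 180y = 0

Characteristic equation: 6r² - 66r + 180 = 0
Divide by 6: r² - 11r + 30 = 0
Roots: r = 5, 6 (distinct real)
General solution: y = C₁e^(5x) + C₂e^(6x)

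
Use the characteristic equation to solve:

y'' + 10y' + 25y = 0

Characteristic equation: r² + 10r + 25 = 0
Factored: (r + 5)² = 0
Repeated root: r = -5
General solution: y = (C₁ + C₂x)e^(-5x)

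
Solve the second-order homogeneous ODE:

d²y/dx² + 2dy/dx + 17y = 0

Characteristic equation: r² + 2r + 17 = 0
Roots: r = -1 ± 4i (complex conjugates)
General solution: y = e^(-x)(C₁cos(4x) + C₂sin(4x))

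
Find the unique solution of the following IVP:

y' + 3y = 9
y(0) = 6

General solution: y = 3 + Ce^(-3x)
Applying y(0) = 6: C = 6 - 3 = 3
Particular solution: y = 3 + 3e^(-3x)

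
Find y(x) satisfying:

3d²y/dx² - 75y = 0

Characteristic equation: 3r² - 75 = 0
Divide by 3: r² - 25 = 0
Roots: r = 5, -5 (distinct real)
General solution: y = C₁e^(5x) + C₂e^(-5x)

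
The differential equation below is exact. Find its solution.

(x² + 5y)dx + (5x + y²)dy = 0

Verify exactness: ∂M/∂y = ∂N/∂x ✓
Find F(x,y) such that ∂F/∂x = M, ∂F/∂y = N
Solution: x³/3 + 5xy + y³/3 = C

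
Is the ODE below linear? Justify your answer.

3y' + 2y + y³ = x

No. Nonlinear (y³ term)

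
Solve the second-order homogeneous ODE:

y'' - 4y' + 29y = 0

Characteristic equation: r² - 4r + 29 = 0
Roots: r = 2 ± 5i (complex conjugates)
General solution: y = e^(2x)(C₁cos(5x) + C₂sin(5x))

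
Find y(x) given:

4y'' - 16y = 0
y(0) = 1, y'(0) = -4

General solution: y = C₁e^(2x) + C₂e^(-2x)
Applying ICs: C₁ = -1/2, C₂ = 3/2
Particular solution: y = -(1/2)e^(2x) + (3/2)e^(-2x)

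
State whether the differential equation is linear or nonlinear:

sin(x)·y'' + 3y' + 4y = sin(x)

Linear (y and its derivatives appear to the first power only, no products of y terms)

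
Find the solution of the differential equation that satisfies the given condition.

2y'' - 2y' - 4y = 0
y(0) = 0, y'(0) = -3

General solution: y = C₁e^(2x) + C₂e^(-x)
Applying ICs: C₁ = -1, C₂ = 1
Particular solution: y = -e^(2x) + e^(-x)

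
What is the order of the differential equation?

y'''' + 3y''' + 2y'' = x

The order is 4 (highest derivative is of order 4).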